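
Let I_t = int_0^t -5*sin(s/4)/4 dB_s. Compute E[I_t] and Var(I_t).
E[I_t] = 0; Var(I_t) = 25*t/32 - 25*sin(t/2)/16

The Itô integral of a deterministic integrand f(s) has mean 0 because each increment f(s) * (B_{s+ds} - B_s) has mean 0. By the Itô isometry:
  Var( int_0^t f(s) dB_s ) = E[ (int_0^t f(s) dB_s)^2 ] = int_0^t f(s)^2 ds.
Here f(s) = -5*sin(s/4)/4, so f(s)^2 = 25*sin(s/4)^2/16. Integrate:
  int_0^t (25*sin(s/4)^2/16) ds = 25*t/32 - 25*sin(t/2)/16.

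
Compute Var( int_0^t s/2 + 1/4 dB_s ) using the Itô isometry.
Var = t*(4*t^2 + 6*t + 3)/48

The Itô integral of a deterministic integrand f(s) has mean 0 because each increment f(s) * (B_{s+ds} - B_s) has mean 0. By the Itô isometry:
  Var( int_0^t f(s) dB_s ) = E[ (int_0^t f(s) dB_s)^2 ] = int_0^t f(s)^2 ds.
Here f(s) = s/2 + 1/4, so f(s)^2 = (2*s + 1)^2/16. Integrate:
  int_0^t ((2*s + 1)^2/16) ds = t*(4*t^2 + 6*t + 3)/48.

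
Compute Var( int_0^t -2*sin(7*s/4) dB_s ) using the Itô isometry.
Var = 2*t - 4*sin(7*t/2)/7

The Itô integral of a deterministic integrand f(s) has mean 0 because each increment f(s) * (B_{s+ds} - B_s) has mean 0. By the Itô isometry:
  Var( int_0^t f(s) dB_s ) = E[ (int_0^t f(s) dB_s)^2 ] = int_0^t f(s)^2 ds.
Here f(s) = -2*sin(7*s/4), so f(s)^2 = 4*sin(7*s/4)^2. Integrate:
  int_0^t (4*sin(7*s/4)^2) ds = 2*t - 4*sin(7*t/2)/7.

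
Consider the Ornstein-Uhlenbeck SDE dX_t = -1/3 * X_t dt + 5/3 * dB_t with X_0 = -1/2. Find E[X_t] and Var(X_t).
E[X_t] = -exp(-t/3)/2; Var(X_t) = 25/6 - 25*exp(-2*t/3)/6

The OU SDE dX = -theta X dt + sigma dB admits the integrating factor exp(theta t): d(exp(theta t) X_t) = sigma exp(theta t) dB_t. Integrating from 0 to t:
  X_t = x_0 * exp(-theta t) + sigma * int_0^t exp(-theta (t-s)) dB_s.
The Itô integral has mean 0 and (by the Itô isometry) variance sigma^2 * int_0^t exp(-2 theta (t - s)) ds = sigma^2 * (1 - exp(-2 theta t)) / (2 theta).
With theta = 1/3, sigma = 5/3, x_0 = -1/2:
  E[X_t] = -1/2 * exp(-1/3 t) = -exp(-t/3)/2
  Var(X_t) = (5/3)^2 * (1 - exp(-2*1/3 t)) / (2 * 1/3) = 25/6 - 25*exp(-2*t/3)/6.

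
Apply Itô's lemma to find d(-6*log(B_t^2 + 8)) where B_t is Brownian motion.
d(-6*log(B_t^2 + 8)) = (6*(B_t^2 - 8)/(B_t^2 + 8)^2) dt + (-12*B_t/(B_t^2 + 8)) dB_t

Itô's formula for f(B_t) gives d f(B_t) = f'(B_t) dB_t + (1/2) f''(B_t) dt. Compute derivatives of f(x) = -6*log(x^2 + 8):
  f'(x)  = -12*x/(x^2 + 8)
  f''(x) = 12*(x^2 - 8)/(x^2 + 8)^2
Substitute x = B_t and multiply the f'' term by 1/2:
  drift     = (1/2) * (12*(x^2 - 8)/(x^2 + 8)^2) evaluated at B_t = 6*(B_t^2 - 8)/(B_t^2 + 8)^2
  diffusion = (-12*x/(x^2 + 8)) evaluated at B_t = -12*B_t/(B_t^2 + 8)
Therefore d(-6*log(B_t^2 + 8)) = (6*(B_t^2 - 8)/(B_t^2 + 8)^2) dt + (-12*B_t/(B_t^2 + 8)) dB_t.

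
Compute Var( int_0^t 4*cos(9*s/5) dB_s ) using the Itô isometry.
Var = 8*t + 20*sin(18*t/5)/9

The Itô integral of a deterministic integrand f(s) has mean 0 because each increment f(s) * (B_{s+ds} - B_s) has mean 0. By the Itô isometry:
  Var( int_0^t f(s) dB_s ) = E[ (int_0^t f(s) dB_s)^2 ] = int_0^t f(s)^2 ds.
Here f(s) = 4*cos(9*s/5), so f(s)^2 = 16*cos(9*s/5)^2. Integrate:
  int_0^t (16*cos(9*s/5)^2) ds = 8*t + 20*sin(18*t/5)/9.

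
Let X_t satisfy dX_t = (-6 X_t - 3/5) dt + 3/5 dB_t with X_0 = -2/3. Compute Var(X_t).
Var(X_t) = 3/100 - 3*exp(-12*t)/100

The variance V(t) = Var(X_t) satisfies V'(t) = 2 a V(t) + c^2 with V(0) = 0 (drift coefficient is linear in X, diffusion is constant). With a = -6, c = 3/5, the solution is
  V(t) = (c^2 / (2 a)) * (exp(2 a t) - 1)
       = ((3/5)^2 / (2*(-6))) * (exp((-12) t) - 1)
       = 3/100 - 3*exp(-12*t)/100.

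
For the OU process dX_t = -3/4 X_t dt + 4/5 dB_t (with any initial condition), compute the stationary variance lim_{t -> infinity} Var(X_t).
lim Var(X_t) = 32/75

The OU SDE dX = -theta X dt + sigma dB admits the integrating factor exp(theta t): d(exp(theta t) X_t) = sigma exp(theta t) dB_t. Integrating from 0 to t gives X_t = x_0 * exp(-theta t) + sigma * int_0^t exp(-theta (t-s)) dB_s for any initial x_0. The Itô integral has variance (by the Itô isometry) sigma^2 * int_0^t exp(-2 theta (t - s)) ds = sigma^2 * (1 - exp(-2 theta t)) / (2 theta), independent of x_0.
With theta = 3/4, sigma = 4/5:
  Var(X_t) = (4/5)^2 * (1 - exp(-2*3/4 t)) / (2 * 3/4) = 32/75 - 32*exp(-3*t/2)/75.
As t -> infinity, exp(-2*3/4 t) -> 0, so the stationary variance is sigma^2 / (2 theta) = 32/75.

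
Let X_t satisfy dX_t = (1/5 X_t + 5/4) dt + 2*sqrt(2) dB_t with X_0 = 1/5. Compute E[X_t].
E[X_t] = 129*exp(t/5)/20 - 25/4

Taking expectations and using E[dB_t] = 0, the mean m(t) = E[X_t] satisfies the ODE m'(t) = a m(t) + b with m(0) = x_0. With a = 1/5, b = 5/4, x_0 = 1/5, the solution is
  m(t) = x_0 * exp(a t) + (b/a) * (exp(a t) - 1)
       = (1/5) * exp((1/5) t) + ((5/4)/(1/5)) * (exp((1/5) t) - 1)
       = 129*exp(t/5)/20 - 25/4.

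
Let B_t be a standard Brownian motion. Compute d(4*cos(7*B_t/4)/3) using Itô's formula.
d(4*cos(7*B_t/4)/3) = (-49*cos(7*B_t/4)/24) dt + (-7*sin(7*B_t/4)/3) dB_t

Itô's formula for f(B_t) gives d f(B_t) = f'(B_t) dB_t + (1/2) f''(B_t) dt. Compute derivatives of f(x) = 4*cos(7*x/4)/3:
  f'(x)  = -7*sin(7*x/4)/3
  f''(x) = -49*cos(7*x/4)/12
Substitute x = B_t and multiply the f'' term by 1/2:
  drift     = (1/2) * (-49*cos(7*x/4)/12) evaluated at B_t = -49*cos(7*B_t/4)/24
  diffusion = (-7*sin(7*x/4)/3) evaluated at B_t = -7*sin(7*B_t/4)/3
Therefore d(4*cos(7*B_t/4)/3) = (-49*cos(7*B_t/4)/24) dt + (-7*sin(7*B_t/4)/3) dB_t.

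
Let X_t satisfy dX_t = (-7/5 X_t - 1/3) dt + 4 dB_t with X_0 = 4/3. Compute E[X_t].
E[X_t] = -5/21 + 11*exp(-7*t/5)/7

Taking expectations and using E[dB_t] = 0, the mean m(t) = E[X_t] satisfies the ODE m'(t) = a m(t) + b with m(0) = x_0. With a = -7/5, b = -1/3, x_0 = 4/3, the solution is
  m(t) = x_0 * exp(a t) + (b/a) * (exp(a t) - 1)
       = (4/3) * exp((-7/5) t) + ((-1/3)/(-7/5)) * (exp((-7/5) t) - 1)
       = -5/21 + 11*exp(-7*t/5)/7.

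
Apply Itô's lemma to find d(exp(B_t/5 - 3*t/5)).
d(exp(B_t/5 - 3*t/5)) = (-29*exp(B_t/5 - 3*t/5)/50) dt + (exp(B_t/5 - 3*t/5)/5) dB_t

Itô's formula for f(t, x): d f(t, B_t) = (f_t + (1/2) f_xx) dt + f_x dB_t. Compute partials of f(t, x) = exp(-3*t/5 + x/5):
  f_t(t,x)  = -3*exp(-3*t/5 + x/5)/5
  f_x(t,x)  = exp(-3*t/5 + x/5)/5
  f_xx(t,x) = exp(-3*t/5 + x/5)/25
Assemble drift = f_t + (1/2) f_xx = -29*exp(-3*t/5 + x/5)/50 and diffusion = f_x = exp(-3*t/5 + x/5)/5. Substituting x = B_t:
  d(exp(B_t/5 - 3*t/5)) = (-29*exp(B_t/5 - 3*t/5)/50) dt + (exp(B_t/5 - 3*t/5)/5) dB_t.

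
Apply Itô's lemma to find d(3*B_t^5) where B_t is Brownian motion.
d(3*B_t^5) = (30*B_t^3) dt + (15*B_t^4) dB_t

Itô's formula for f(B_t) gives d f(B_t) = f'(B_t) dB_t + (1/2) f''(B_t) dt. Compute derivatives of f(x) = 3*x^5:
  f'(x)  = 15*x^4
  f''(x) = 60*x^3
Substitute x = B_t and multiply the f'' term by 1/2:
  drift     = (1/2) * (60*x^3) evaluated at B_t = 30*B_t^3
  diffusion = (15*x^4) evaluated at B_t = 15*B_t^4
Therefore d(3*B_t^5) = (30*B_t^3) dt + (15*B_t^4) dB_t.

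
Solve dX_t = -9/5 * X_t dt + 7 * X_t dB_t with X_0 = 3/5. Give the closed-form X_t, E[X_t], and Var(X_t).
X_t = 3/5 * exp((-263/10) t + (7) B_t); E[X_t] = 3*exp(-9*t/5)/5; Var(X_t) = (9*exp(49*t) - 9)*exp(-18*t/5)/25

For GBM dX = mu X dt + sigma X dB with X_0 = x_0, apply Itô to Y = log X: dY = (mu - sigma^2/2) dt + sigma dB, so Y_t = log(x_0) + (mu - sigma^2/2) t + sigma B_t and hence X_t = x_0 * exp((mu - sigma^2/2) t + sigma B_t).
With mu = -9/5, sigma = 7, x_0 = 3/5, this gives:
  X_t = 3/5 * exp((-263/10) * t + (7) * B_t).
Since sigma*B_t ~ Normal(0, sigma^2 t), E[exp(sigma*B_t)] = exp(sigma^2 t / 2); so E[X_t] = x_0 * exp((mu - sigma^2/2) t) * exp(sigma^2 t / 2) = x_0 * exp(mu t) = 3*exp(-9*t/5)/5.
Var(X_t) = E[X_t^2] - (E[X_t])^2 = x_0^2 * exp(2 mu t) * (exp(sigma^2 t) - 1) = (9*exp(49*t) - 9)*exp(-18*t/5)/25.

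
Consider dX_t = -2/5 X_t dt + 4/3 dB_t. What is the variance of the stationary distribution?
lim Var(X_t) = 20/9

The OU SDE dX = -theta X dt + sigma dB admits the integrating factor exp(theta t): d(exp(theta t) X_t) = sigma exp(theta t) dB_t. Integrating from 0 to t gives X_t = x_0 * exp(-theta t) + sigma * int_0^t exp(-theta (t-s)) dB_s for any initial x_0. The Itô integral has variance (by the Itô isometry) sigma^2 * int_0^t exp(-2 theta (t - s)) ds = sigma^2 * (1 - exp(-2 theta t)) / (2 theta), independent of x_0.
With theta = 2/5, sigma = 4/3:
  Var(X_t) = (4/3)^2 * (1 - exp(-2*2/5 t)) / (2 * 2/5) = 20/9 - 20*exp(-4*t/5)/9.
As t -> infinity, exp(-2*2/5 t) -> 0, so the stationary variance is sigma^2 / (2 theta) = 20/9.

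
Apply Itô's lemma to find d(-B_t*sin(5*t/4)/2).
d(-B_t*sin(5*t/4)/2) = (-5*B_t*cos(5*t/4)/8) dt + (-sin(5*t/4)/2) dB_t

Itô's formula for f(t, x): d f(t, B_t) = (f_t + (1/2) f_xx) dt + f_x dB_t. Compute partials of f(t, x) = -x*sin(5*t/4)/2:
  f_t(t,x)  = -5*x*cos(5*t/4)/8
  f_x(t,x)  = -sin(5*t/4)/2
  f_xx(t,x) = 0
Assemble drift = f_t + (1/2) f_xx = -5*x*cos(5*t/4)/8 and diffusion = f_x = -sin(5*t/4)/2. Substituting x = B_t:
  d(-B_t*sin(5*t/4)/2) = (-5*B_t*cos(5*t/4)/8) dt + (-sin(5*t/4)/2) dB_t.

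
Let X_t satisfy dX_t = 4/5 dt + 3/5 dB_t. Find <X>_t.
<X>_t = 9*t/25

For an Itô process dX_t = a(t) dt + b(t) dB_t, the quadratic variation is <X>_t = int_0^t b(s)^2 ds (the drift term does not contribute). Here b(s) = 3/5, so
  b(s)^2 = 9/25.
Integrating from 0 to t:
  <X>_t = int_0^t (9/25) ds = 9*t/25.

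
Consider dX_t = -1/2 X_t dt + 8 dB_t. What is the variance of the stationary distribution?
lim Var(X_t) = 64

The OU SDE dX = -theta X dt + sigma dB admits the integrating factor exp(theta t): d(exp(theta t) X_t) = sigma exp(theta t) dB_t. Integrating from 0 to t gives X_t = x_0 * exp(-theta t) + sigma * int_0^t exp(-theta (t-s)) dB_s for any initial x_0. The Itô integral has variance (by the Itô isometry) sigma^2 * int_0^t exp(-2 theta (t - s)) ds = sigma^2 * (1 - exp(-2 theta t)) / (2 theta), independent of x_0.
With theta = 1/2, sigma = 8:
  Var(X_t) = (8)^2 * (1 - exp(-2*1/2 t)) / (2 * 1/2) = 64 - 64*exp(-t).
As t -> infinity, exp(-2*1/2 t) -> 0, so the stationary variance is sigma^2 / (2 theta) = 64.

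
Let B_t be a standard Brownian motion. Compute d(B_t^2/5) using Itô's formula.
d(B_t^2/5) = (1/5) dt + (2*B_t/5) dB_t

Itô's formula for f(B_t) gives d f(B_t) = f'(B_t) dB_t + (1/2) f''(B_t) dt. Compute derivatives of f(x) = x^2/5:
  f'(x)  = 2*x/5
  f''(x) = 2/5
Substitute x = B_t and multiply the f'' term by 1/2:
  drift     = (1/2) * (2/5) evaluated at B_t = 1/5
  diffusion = (2*x/5) evaluated at B_t = 2*B_t/5
Therefore d(B_t^2/5) = (1/5) dt + (2*B_t/5) dB_t.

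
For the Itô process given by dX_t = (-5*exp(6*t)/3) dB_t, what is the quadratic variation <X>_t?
<X>_t = 25*exp(12*t)/108 - 25/108

For an Itô process dX_t = a(t) dt + b(t) dB_t, the quadratic variation is <X>_t = int_0^t b(s)^2 ds (the drift term does not contribute). Here b(s) = -5*exp(6*s)/3, so
  b(s)^2 = 25*exp(12*s)/9.
Integrating from 0 to t:
  <X>_t = int_0^t (25*exp(12*s)/9) ds = 25*exp(12*t)/108 - 25/108.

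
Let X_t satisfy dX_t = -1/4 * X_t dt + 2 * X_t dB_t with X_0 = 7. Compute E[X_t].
E[X_t] = 7*exp(-t/4)

For GBM dX = mu X dt + sigma X dB with X_0 = x_0, apply Itô to Y = log X: dY = (mu - sigma^2/2) dt + sigma dB, so Y_t = log(x_0) + (mu - sigma^2/2) t + sigma B_t and hence X_t = x_0 * exp((mu - sigma^2/2) t + sigma B_t).
With mu = -1/4, sigma = 2, x_0 = 7, this gives:
  X_t = 7 * exp((-9/4) * t + (2) * B_t).
Since sigma*B_t ~ Normal(0, sigma^2 t), E[exp(sigma*B_t)] = exp(sigma^2 t / 2); so E[X_t] = x_0 * exp((mu - sigma^2/2) t) * exp(sigma^2 t / 2) = x_0 * exp(mu t) = 7*exp(-t/4).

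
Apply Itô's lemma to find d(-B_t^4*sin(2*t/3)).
d(-B_t^4*sin(2*t/3)) = (-2*B_t^2*(B_t^2*cos(2*t/3) + 9*sin(2*t/3))/3) dt + (-4*B_t^3*sin(2*t/3)) dB_t

Itô's formula for f(t, x): d f(t, B_t) = (f_t + (1/2) f_xx) dt + f_x dB_t. Compute partials of f(t, x) = -x^4*sin(2*t/3):
  f_t(t,x)  = -2*x^4*cos(2*t/3)/3
  f_x(t,x)  = -4*x^3*sin(2*t/3)
  f_xx(t,x) = -12*x^2*sin(2*t/3)
Assemble drift = f_t + (1/2) f_xx = -2*x^2*(x^2*cos(2*t/3) + 9*sin(2*t/3))/3 and diffusion = f_x = -4*x^3*sin(2*t/3). Substituting x = B_t:
  d(-B_t^4*sin(2*t/3)) = (-2*B_t^2*(B_t^2*cos(2*t/3) + 9*sin(2*t/3))/3) dt + (-4*B_t^3*sin(2*t/3)) dB_t.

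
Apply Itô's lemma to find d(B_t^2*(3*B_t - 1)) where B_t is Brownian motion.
d(B_t^2*(3*B_t - 1)) = (9*B_t - 1) dt + (B_t*(9*B_t - 2)) dB_t

Itô's formula for f(B_t) gives d f(B_t) = f'(B_t) dB_t + (1/2) f''(B_t) dt. Compute derivatives of f(x) = x^2*(3*x - 1):
  f'(x)  = x*(9*x - 2)
  f''(x) = 18*x - 2
Substitute x = B_t and multiply the f'' term by 1/2:
  drift     = (1/2) * (18*x - 2) evaluated at B_t = 9*B_t - 1
  diffusion = (x*(9*x - 2)) evaluated at B_t = B_t*(9*B_t - 2)
Therefore d(B_t^2*(3*B_t - 1)) = (9*B_t - 1) dt + (B_t*(9*B_t - 2)) dB_t.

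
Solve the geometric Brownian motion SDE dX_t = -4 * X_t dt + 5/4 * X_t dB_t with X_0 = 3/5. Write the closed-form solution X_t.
X_t = 3/5 * exp((-153/32) * t + (5/4) * B_t)

For GBM dX = mu X dt + sigma X dB with X_0 = x_0, apply Itô to Y = log X: dY = (mu - sigma^2/2) dt + sigma dB, so Y_t = log(x_0) + (mu - sigma^2/2) t + sigma B_t and hence X_t = x_0 * exp((mu - sigma^2/2) t + sigma B_t).
With mu = -4, sigma = 5/4, x_0 = 3/5, this gives:
  X_t = 3/5 * exp((-153/32) * t + (5/4) * B_t).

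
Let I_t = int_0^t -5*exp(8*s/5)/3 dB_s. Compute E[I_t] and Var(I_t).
E[I_t] = 0; Var(I_t) = 125*exp(16*t/5)/144 - 125/144

The Itô integral of a deterministic integrand f(s) has mean 0 because each increment f(s) * (B_{s+ds} - B_s) has mean 0. By the Itô isometry:
  Var( int_0^t f(s) dB_s ) = E[ (int_0^t f(s) dB_s)^2 ] = int_0^t f(s)^2 ds.
Here f(s) = -5*exp(8*s/5)/3, so f(s)^2 = 25*exp(16*s/5)/9. Integrate:
  int_0^t (25*exp(16*s/5)/9) ds = 125*exp(16*t/5)/144 - 125/144.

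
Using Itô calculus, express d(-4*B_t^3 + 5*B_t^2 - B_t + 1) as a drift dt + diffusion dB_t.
d(-4*B_t^3 + 5*B_t^2 - B_t + 1) = (5 - 12*B_t) dt + (-12*B_t^2 + 10*B_t - 1) dB_t

Itô's formula for f(B_t) gives d f(B_t) = f'(B_t) dB_t + (1/2) f''(B_t) dt. Compute derivatives of f(x) = -4*x^3 + 5*x^2 - x + 1:
  f'(x)  = -12*x^2 + 10*x - 1
  f''(x) = 10 - 24*x
Substitute x = B_t and multiply the f'' term by 1/2:
  drift     = (1/2) * (10 - 24*x) evaluated at B_t = 5 - 12*B_t
  diffusion = (-12*x^2 + 10*x - 1) evaluated at B_t = -12*B_t^2 + 10*B_t - 1
Therefore d(-4*B_t^3 + 5*B_t^2 - B_t + 1) = (5 - 12*B_t) dt + (-12*B_t^2 + 10*B_t - 1) dB_t.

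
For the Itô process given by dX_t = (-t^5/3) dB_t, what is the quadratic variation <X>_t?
<X>_t = t^11/99

For an Itô process dX_t = a(t) dt + b(t) dB_t, the quadratic variation is <X>_t = int_0^t b(s)^2 ds (the drift term does not contribute). Here b(s) = -s^5/3, so
  b(s)^2 = s^10/9.
Integrating from 0 to t:
  <X>_t = int_0^t (s^10/9) ds = t^11/99.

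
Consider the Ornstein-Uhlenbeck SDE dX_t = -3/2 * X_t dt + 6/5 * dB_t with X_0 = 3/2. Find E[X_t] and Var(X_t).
E[X_t] = 3*exp(-3*t/2)/2; Var(X_t) = 12/25 - 12*exp(-3*t)/25

The OU SDE dX = -theta X dt + sigma dB admits the integrating factor exp(theta t): d(exp(theta t) X_t) = sigma exp(theta t) dB_t. Integrating from 0 to t:
  X_t = x_0 * exp(-theta t) + sigma * int_0^t exp(-theta (t-s)) dB_s.
The Itô integral has mean 0 and (by the Itô isometry) variance sigma^2 * int_0^t exp(-2 theta (t - s)) ds = sigma^2 * (1 - exp(-2 theta t)) / (2 theta).
With theta = 3/2, sigma = 6/5, x_0 = 3/2:
  E[X_t] = 3/2 * exp(-3/2 t) = 3*exp(-3*t/2)/2
  Var(X_t) = (6/5)^2 * (1 - exp(-2*3/2 t)) / (2 * 3/2) = 12/25 - 12*exp(-3*t)/25.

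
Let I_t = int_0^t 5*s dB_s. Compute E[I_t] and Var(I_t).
E[I_t] = 0; Var(I_t) = 25*t^3/3

The Itô integral of a deterministic integrand f(s) has mean 0 because each increment f(s) * (B_{s+ds} - B_s) has mean 0. By the Itô isometry:
  Var( int_0^t f(s) dB_s ) = E[ (int_0^t f(s) dB_s)^2 ] = int_0^t f(s)^2 ds.
Here f(s) = 5*s, so f(s)^2 = 25*s^2. Integrate:
  int_0^t (25*s^2) ds = 25*t^3/3.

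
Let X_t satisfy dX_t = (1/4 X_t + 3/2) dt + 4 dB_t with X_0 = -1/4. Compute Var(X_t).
Var(X_t) = 32*exp(t/2) - 32

The variance V(t) = Var(X_t) satisfies V'(t) = 2 a V(t) + c^2 with V(0) = 0 (drift coefficient is linear in X, diffusion is constant). With a = 1/4, c = 4, the solution is
  V(t) = (c^2 / (2 a)) * (exp(2 a t) - 1)
       = (4^2 / (2*(1/4))) * (exp((1/2) t) - 1)
       = 32*exp(t/2) - 32.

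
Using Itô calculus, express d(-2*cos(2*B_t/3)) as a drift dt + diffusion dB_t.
d(-2*cos(2*B_t/3)) = (4*cos(2*B_t/3)/9) dt + (4*sin(2*B_t/3)/3) dB_t

Itô's formula for f(B_t) gives d f(B_t) = f'(B_t) dB_t + (1/2) f''(B_t) dt. Compute derivatives of f(x) = -2*cos(2*x/3):
  f'(x)  = 4*sin(2*x/3)/3
  f''(x) = 8*cos(2*x/3)/9
Substitute x = B_t and multiply the f'' term by 1/2:
  drift     = (1/2) * (8*cos(2*x/3)/9) evaluated at B_t = 4*cos(2*B_t/3)/9
  diffusion = (4*sin(2*x/3)/3) evaluated at B_t = 4*sin(2*B_t/3)/3
Therefore d(-2*cos(2*B_t/3)) = (4*cos(2*B_t/3)/9) dt + (4*sin(2*B_t/3)/3) dB_t.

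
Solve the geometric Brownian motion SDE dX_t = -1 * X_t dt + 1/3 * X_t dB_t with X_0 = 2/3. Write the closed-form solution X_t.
X_t = 2/3 * exp((-19/18) * t + (1/3) * B_t)

For GBM dX = mu X dt + sigma X dB with X_0 = x_0, apply Itô to Y = log X: dY = (mu - sigma^2/2) dt + sigma dB, so Y_t = log(x_0) + (mu - sigma^2/2) t + sigma B_t and hence X_t = x_0 * exp((mu - sigma^2/2) t + sigma B_t).
With mu = -1, sigma = 1/3, x_0 = 2/3, this gives:
  X_t = 2/3 * exp((-19/18) * t + (1/3) * B_t).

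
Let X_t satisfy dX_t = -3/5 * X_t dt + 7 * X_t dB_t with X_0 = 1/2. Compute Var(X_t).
Var(X_t) = (exp(49*t) - 1)*exp(-6*t/5)/4

For GBM dX = mu X dt + sigma X dB with X_0 = x_0, apply Itô to Y = log X: dY = (mu - sigma^2/2) dt + sigma dB, so Y_t = log(x_0) + (mu - sigma^2/2) t + sigma B_t and hence X_t = x_0 * exp((mu - sigma^2/2) t + sigma B_t).
With mu = -3/5, sigma = 7, x_0 = 1/2, this gives:
  X_t = 1/2 * exp((-251/10) * t + (7) * B_t).
Since sigma*B_t ~ Normal(0, sigma^2 t), E[exp(sigma*B_t)] = exp(sigma^2 t / 2); so E[X_t] = x_0 * exp((mu - sigma^2/2) t) * exp(sigma^2 t / 2) = x_0 * exp(mu t) = exp(-3*t/5)/2.
Var(X_t) = E[X_t^2] - (E[X_t])^2 = x_0^2 * exp(2 mu t) * (exp(sigma^2 t) - 1) = (exp(49*t) - 1)*exp(-6*t/5)/4.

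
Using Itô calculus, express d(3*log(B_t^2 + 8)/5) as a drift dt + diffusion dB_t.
d(3*log(B_t^2 + 8)/5) = (3*(8 - B_t^2)/(5*(B_t^2 + 8)^2)) dt + (6*B_t/(5*(B_t^2 + 8))) dB_t

Itô's formula for f(B_t) gives d f(B_t) = f'(B_t) dB_t + (1/2) f''(B_t) dt. Compute derivatives of f(x) = 3*log(x^2 + 8)/5:
  f'(x)  = 6*x/(5*(x^2 + 8))
  f''(x) = 6*(8 - x^2)/(5*(x^2 + 8)^2)
Substitute x = B_t and multiply the f'' term by 1/2:
  drift     = (1/2) * (6*(8 - x^2)/(5*(x^2 + 8)^2)) evaluated at B_t = 3*(8 - B_t^2)/(5*(B_t^2 + 8)^2)
  diffusion = (6*x/(5*(x^2 + 8))) evaluated at B_t = 6*B_t/(5*(B_t^2 + 8))
Therefore d(3*log(B_t^2 + 8)/5) = (3*(8 - B_t^2)/(5*(B_t^2 + 8)^2)) dt + (6*B_t/(5*(B_t^2 + 8))) dB_t.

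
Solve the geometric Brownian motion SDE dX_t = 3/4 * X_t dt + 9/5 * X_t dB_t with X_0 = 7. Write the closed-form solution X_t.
X_t = 7 * exp((-87/100) * t + (9/5) * B_t)

For GBM dX = mu X dt + sigma X dB with X_0 = x_0, apply Itô to Y = log X: dY = (mu - sigma^2/2) dt + sigma dB, so Y_t = log(x_0) + (mu - sigma^2/2) t + sigma B_t and hence X_t = x_0 * exp((mu - sigma^2/2) t + sigma B_t).
With mu = 3/4, sigma = 9/5, x_0 = 7, this gives:
  X_t = 7 * exp((-87/100) * t + (9/5) * B_t).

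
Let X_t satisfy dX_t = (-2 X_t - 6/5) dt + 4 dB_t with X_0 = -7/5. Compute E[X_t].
E[X_t] = -3/5 - 4*exp(-2*t)/5

Taking expectations and using E[dB_t] = 0, the mean m(t) = E[X_t] satisfies the ODE m'(t) = a m(t) + b with m(0) = x_0. With a = -2, b = -6/5, x_0 = -7/5, the solution is
  m(t) = x_0 * exp(a t) + (b/a) * (exp(a t) - 1)
       = (-7/5) * exp((-2) t) + ((-6/5)/(-2)) * (exp((-2) t) - 1)
       = -3/5 - 4*exp(-2*t)/5.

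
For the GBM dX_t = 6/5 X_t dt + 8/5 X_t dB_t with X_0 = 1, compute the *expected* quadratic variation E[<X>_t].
E[<X>_t] = 16*exp(124*t/25)/31 - 16/31

<X>_t = int_0^t ((8/5) * X_s)^2 ds. Taking expectation inside the integral: E[<X>_t] = (8/5)^2 * int_0^t E[X_s^2] ds. For GBM, E[X_s^2] = x_0^2 * exp((2 mu + sigma^2) s). Integrating:
  E[<X>_t] = (8/5)^2 * 1^2 * (exp((2*(6/5) + (8/5)^2) t) - 1) / (2*(6/5) + (8/5)^2)
           = (8/5)^2 * 1^2 * (exp((124/25) t) - 1) / (124/25) = 16*exp(124*t/25)/31 - 16/31.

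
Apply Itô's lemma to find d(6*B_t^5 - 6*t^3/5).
d(6*B_t^5 - 6*t^3/5) = (60*B_t^3 - 18*t^2/5) dt + (30*B_t^4) dB_t

Itô's formula for f(t, x): d f(t, B_t) = (f_t + (1/2) f_xx) dt + f_x dB_t. Compute partials of f(t, x) = -6*t^3/5 + 6*x^5:
  f_t(t,x)  = -18*t^2/5
  f_x(t,x)  = 30*x^4
  f_xx(t,x) = 120*x^3
Assemble drift = f_t + (1/2) f_xx = -18*t^2/5 + 60*x^3 and diffusion = f_x = 30*x^4. Substituting x = B_t:
  d(6*B_t^5 - 6*t^3/5) = (60*B_t^3 - 18*t^2/5) dt + (30*B_t^4) dB_t.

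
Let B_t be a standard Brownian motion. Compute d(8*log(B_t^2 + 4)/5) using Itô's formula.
d(8*log(B_t^2 + 4)/5) = (8*(4 - B_t^2)/(5*(B_t^2 + 4)^2)) dt + (16*B_t/(5*(B_t^2 + 4))) dB_t

Itô's formula for f(B_t) gives d f(B_t) = f'(B_t) dB_t + (1/2) f''(B_t) dt. Compute derivatives of f(x) = 8*log(x^2 + 4)/5:
  f'(x)  = 16*x/(5*(x^2 + 4))
  f''(x) = 16*(4 - x^2)/(5*(x^2 + 4)^2)
Substitute x = B_t and multiply the f'' term by 1/2:
  drift     = (1/2) * (16*(4 - x^2)/(5*(x^2 + 4)^2)) evaluated at B_t = 8*(4 - B_t^2)/(5*(B_t^2 + 4)^2)
  diffusion = (16*x/(5*(x^2 + 4))) evaluated at B_t = 16*B_t/(5*(B_t^2 + 4))
Therefore d(8*log(B_t^2 + 4)/5) = (8*(4 - B_t^2)/(5*(B_t^2 + 4)^2)) dt + (16*B_t/(5*(B_t^2 + 4))) dB_t.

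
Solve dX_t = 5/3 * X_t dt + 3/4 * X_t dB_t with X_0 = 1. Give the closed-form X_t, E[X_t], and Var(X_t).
X_t = 1 * exp((133/96) t + (3/4) B_t); E[X_t] = exp(5*t/3); Var(X_t) = exp(187*t/48) - exp(10*t/3)

For GBM dX = mu X dt + sigma X dB with X_0 = x_0, apply Itô to Y = log X: dY = (mu - sigma^2/2) dt + sigma dB, so Y_t = log(x_0) + (mu - sigma^2/2) t + sigma B_t and hence X_t = x_0 * exp((mu - sigma^2/2) t + sigma B_t).
With mu = 5/3, sigma = 3/4, x_0 = 1, this gives:
  X_t = 1 * exp((133/96) * t + (3/4) * B_t).
Since sigma*B_t ~ Normal(0, sigma^2 t), E[exp(sigma*B_t)] = exp(sigma^2 t / 2); so E[X_t] = x_0 * exp((mu - sigma^2/2) t) * exp(sigma^2 t / 2) = x_0 * exp(mu t) = exp(5*t/3).
Var(X_t) = E[X_t^2] - (E[X_t])^2 = x_0^2 * exp(2 mu t) * (exp(sigma^2 t) - 1) = exp(187*t/48) - exp(10*t/3).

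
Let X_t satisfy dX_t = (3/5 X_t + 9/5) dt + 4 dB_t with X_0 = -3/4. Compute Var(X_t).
Var(X_t) = 40*exp(6*t/5)/3 - 40/3

The variance V(t) = Var(X_t) satisfies V'(t) = 2 a V(t) + c^2 with V(0) = 0 (drift coefficient is linear in X, diffusion is constant). With a = 3/5, c = 4, the solution is
  V(t) = (c^2 / (2 a)) * (exp(2 a t) - 1)
       = (4^2 / (2*(3/5))) * (exp((6/5) t) - 1)
       = 40*exp(6*t/5)/3 - 40/3.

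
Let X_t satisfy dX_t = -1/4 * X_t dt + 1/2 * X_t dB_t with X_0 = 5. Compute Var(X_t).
Var(X_t) = (25*exp(t/4) - 25)*exp(-t/2)

For GBM dX = mu X dt + sigma X dB with X_0 = x_0, apply Itô to Y = log X: dY = (mu - sigma^2/2) dt + sigma dB, so Y_t = log(x_0) + (mu - sigma^2/2) t + sigma B_t and hence X_t = x_0 * exp((mu - sigma^2/2) t + sigma B_t).
With mu = -1/4, sigma = 1/2, x_0 = 5, this gives:
  X_t = 5 * exp((-3/8) * t + (1/2) * B_t).
Since sigma*B_t ~ Normal(0, sigma^2 t), E[exp(sigma*B_t)] = exp(sigma^2 t / 2); so E[X_t] = x_0 * exp((mu - sigma^2/2) t) * exp(sigma^2 t / 2) = x_0 * exp(mu t) = 5*exp(-t/4).
Var(X_t) = E[X_t^2] - (E[X_t])^2 = x_0^2 * exp(2 mu t) * (exp(sigma^2 t) - 1) = (25*exp(t/4) - 25)*exp(-t/2).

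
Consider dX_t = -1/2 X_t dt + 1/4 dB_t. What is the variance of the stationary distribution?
lim Var(X_t) = 1/16

The OU SDE dX = -theta X dt + sigma dB admits the integrating factor exp(theta t): d(exp(theta t) X_t) = sigma exp(theta t) dB_t. Integrating from 0 to t gives X_t = x_0 * exp(-theta t) + sigma * int_0^t exp(-theta (t-s)) dB_s for any initial x_0. The Itô integral has variance (by the Itô isometry) sigma^2 * int_0^t exp(-2 theta (t - s)) ds = sigma^2 * (1 - exp(-2 theta t)) / (2 theta), independent of x_0.
With theta = 1/2, sigma = 1/4:
  Var(X_t) = (1/4)^2 * (1 - exp(-2*1/2 t)) / (2 * 1/2) = (exp(t) - 1)*exp(-t)/16.
As t -> infinity, exp(-2*1/2 t) -> 0, so the stationary variance is sigma^2 / (2 theta) = 1/16.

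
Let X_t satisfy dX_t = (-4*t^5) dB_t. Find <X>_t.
<X>_t = 16*t^11/11

For an Itô process dX_t = a(t) dt + b(t) dB_t, the quadratic variation is <X>_t = int_0^t b(s)^2 ds (the drift term does not contribute). Here b(s) = -4*s^5, so
  b(s)^2 = 16*s^10.
Integrating from 0 to t:
  <X>_t = int_0^t (16*s^10) ds = 16*t^11/11.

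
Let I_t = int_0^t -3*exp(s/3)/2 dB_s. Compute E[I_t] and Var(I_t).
E[I_t] = 0; Var(I_t) = 27*exp(2*t/3)/8 - 27/8

The Itô integral of a deterministic integrand f(s) has mean 0 because each increment f(s) * (B_{s+ds} - B_s) has mean 0. By the Itô isometry:
  Var( int_0^t f(s) dB_s ) = E[ (int_0^t f(s) dB_s)^2 ] = int_0^t f(s)^2 ds.
Here f(s) = -3*exp(s/3)/2, so f(s)^2 = 9*exp(2*s/3)/4. Integrate:
  int_0^t (9*exp(2*s/3)/4) ds = 27*exp(2*t/3)/8 - 27/8.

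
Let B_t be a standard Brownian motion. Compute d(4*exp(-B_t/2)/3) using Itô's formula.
d(4*exp(-B_t/2)/3) = (exp(-B_t/2)/6) dt + (-2*exp(-B_t/2)/3) dB_t

Itô's formula for f(B_t) gives d f(B_t) = f'(B_t) dB_t + (1/2) f''(B_t) dt. Compute derivatives of f(x) = 4*exp(-x/2)/3:
  f'(x)  = -2*exp(-x/2)/3
  f''(x) = exp(-x/2)/3
Substitute x = B_t and multiply the f'' term by 1/2:
  drift     = (1/2) * (exp(-x/2)/3) evaluated at B_t = exp(-B_t/2)/6
  diffusion = (-2*exp(-x/2)/3) evaluated at B_t = -2*exp(-B_t/2)/3
Therefore d(4*exp(-B_t/2)/3) = (exp(-B_t/2)/6) dt + (-2*exp(-B_t/2)/3) dB_t.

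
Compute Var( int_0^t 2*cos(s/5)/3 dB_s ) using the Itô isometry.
Var = 2*t/9 + 5*sin(2*t/5)/9

The Itô integral of a deterministic integrand f(s) has mean 0 because each increment f(s) * (B_{s+ds} - B_s) has mean 0. By the Itô isometry:
  Var( int_0^t f(s) dB_s ) = E[ (int_0^t f(s) dB_s)^2 ] = int_0^t f(s)^2 ds.
Here f(s) = 2*cos(s/5)/3, so f(s)^2 = 4*cos(s/5)^2/9. Integrate:
  int_0^t (4*cos(s/5)^2/9) ds = 2*t/9 + 5*sin(2*t/5)/9.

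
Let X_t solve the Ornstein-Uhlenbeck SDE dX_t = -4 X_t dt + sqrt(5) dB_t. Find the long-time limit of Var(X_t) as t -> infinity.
lim Var(X_t) = 5/8

The OU SDE dX = -theta X dt + sigma dB admits the integrating factor exp(theta t): d(exp(theta t) X_t) = sigma exp(theta t) dB_t. Integrating from 0 to t gives X_t = x_0 * exp(-theta t) + sigma * int_0^t exp(-theta (t-s)) dB_s for any initial x_0. The Itô integral has variance (by the Itô isometry) sigma^2 * int_0^t exp(-2 theta (t - s)) ds = sigma^2 * (1 - exp(-2 theta t)) / (2 theta), independent of x_0.
With theta = 4, sigma = sqrt(5):
  Var(X_t) = (sqrt(5))^2 * (1 - exp(-2*4 t)) / (2 * 4) = 5/8 - 5*exp(-8*t)/8.
As t -> infinity, exp(-2*4 t) -> 0, so the stationary variance is sigma^2 / (2 theta) = 5/8.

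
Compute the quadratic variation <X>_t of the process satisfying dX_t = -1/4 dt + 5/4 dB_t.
<X>_t = 25*t/16

For an Itô process dX_t = a(t) dt + b(t) dB_t, the quadratic variation is <X>_t = int_0^t b(s)^2 ds (the drift term does not contribute). Here b(s) = 5/4, so
  b(s)^2 = 25/16.
Integrating from 0 to t:
  <X>_t = int_0^t (25/16) ds = 25*t/16.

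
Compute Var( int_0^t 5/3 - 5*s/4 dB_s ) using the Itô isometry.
Var = 25*t*(3*t^2 - 12*t + 16)/144

The Itô integral of a deterministic integrand f(s) has mean 0 because each increment f(s) * (B_{s+ds} - B_s) has mean 0. By the Itô isometry:
  Var( int_0^t f(s) dB_s ) = E[ (int_0^t f(s) dB_s)^2 ] = int_0^t f(s)^2 ds.
Here f(s) = 5/3 - 5*s/4, so f(s)^2 = 25*(3*s - 4)^2/144. Integrate:
  int_0^t (25*(3*s - 4)^2/144) ds = 25*t*(3*t^2 - 12*t + 16)/144.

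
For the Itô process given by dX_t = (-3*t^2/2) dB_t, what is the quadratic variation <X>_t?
<X>_t = 9*t^5/20

For an Itô process dX_t = a(t) dt + b(t) dB_t, the quadratic variation is <X>_t = int_0^t b(s)^2 ds (the drift term does not contribute). Here b(s) = -3*s^2/2, so
  b(s)^2 = 9*s^4/4.
Integrating from 0 to t:
  <X>_t = int_0^t (9*s^4/4) ds = 9*t^5/20.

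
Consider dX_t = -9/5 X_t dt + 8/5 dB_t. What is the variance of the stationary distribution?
lim Var(X_t) = 32/45

The OU SDE dX = -theta X dt + sigma dB admits the integrating factor exp(theta t): d(exp(theta t) X_t) = sigma exp(theta t) dB_t. Integrating from 0 to t gives X_t = x_0 * exp(-theta t) + sigma * int_0^t exp(-theta (t-s)) dB_s for any initial x_0. The Itô integral has variance (by the Itô isometry) sigma^2 * int_0^t exp(-2 theta (t - s)) ds = sigma^2 * (1 - exp(-2 theta t)) / (2 theta), independent of x_0.
With theta = 9/5, sigma = 8/5:
  Var(X_t) = (8/5)^2 * (1 - exp(-2*9/5 t)) / (2 * 9/5) = 32/45 - 32*exp(-18*t/5)/45.
As t -> infinity, exp(-2*9/5 t) -> 0, so the stationary variance is sigma^2 / (2 theta) = 32/45.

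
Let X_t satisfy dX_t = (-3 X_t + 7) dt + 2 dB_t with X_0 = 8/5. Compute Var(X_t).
Var(X_t) = 2/3 - 2*exp(-6*t)/3

The variance V(t) = Var(X_t) satisfies V'(t) = 2 a V(t) + c^2 with V(0) = 0 (drift coefficient is linear in X, diffusion is constant). With a = -3, c = 2, the solution is
  V(t) = (c^2 / (2 a)) * (exp(2 a t) - 1)
       = (2^2 / (2*(-3))) * (exp((-6) t) - 1)
       = 2/3 - 2*exp(-6*t)/3.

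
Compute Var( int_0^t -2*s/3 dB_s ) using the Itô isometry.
Var = 4*t^3/27

The Itô integral of a deterministic integrand f(s) has mean 0 because each increment f(s) * (B_{s+ds} - B_s) has mean 0. By the Itô isometry:
  Var( int_0^t f(s) dB_s ) = E[ (int_0^t f(s) dB_s)^2 ] = int_0^t f(s)^2 ds.
Here f(s) = -2*s/3, so f(s)^2 = 4*s^2/9. Integrate:
  int_0^t (4*s^2/9) ds = 4*t^3/27.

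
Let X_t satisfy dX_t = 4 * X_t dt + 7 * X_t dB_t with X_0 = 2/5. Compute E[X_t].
E[X_t] = 2*exp(4*t)/5

For GBM dX = mu X dt + sigma X dB with X_0 = x_0, apply Itô to Y = log X: dY = (mu - sigma^2/2) dt + sigma dB, so Y_t = log(x_0) + (mu - sigma^2/2) t + sigma B_t and hence X_t = x_0 * exp((mu - sigma^2/2) t + sigma B_t).
With mu = 4, sigma = 7, x_0 = 2/5, this gives:
  X_t = 2/5 * exp((-41/2) * t + (7) * B_t).
Since sigma*B_t ~ Normal(0, sigma^2 t), E[exp(sigma*B_t)] = exp(sigma^2 t / 2); so E[X_t] = x_0 * exp((mu - sigma^2/2) t) * exp(sigma^2 t / 2) = x_0 * exp(mu t) = 2*exp(4*t)/5.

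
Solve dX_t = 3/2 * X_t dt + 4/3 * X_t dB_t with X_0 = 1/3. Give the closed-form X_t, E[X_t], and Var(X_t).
X_t = 1/3 * exp((11/18) t + (4/3) B_t); E[X_t] = exp(3*t/2)/3; Var(X_t) = (exp(16*t/9) - 1)*exp(3*t)/9

For GBM dX = mu X dt + sigma X dB with X_0 = x_0, apply Itô to Y = log X: dY = (mu - sigma^2/2) dt + sigma dB, so Y_t = log(x_0) + (mu - sigma^2/2) t + sigma B_t and hence X_t = x_0 * exp((mu - sigma^2/2) t + sigma B_t).
With mu = 3/2, sigma = 4/3, x_0 = 1/3, this gives:
  X_t = 1/3 * exp((11/18) * t + (4/3) * B_t).
Since sigma*B_t ~ Normal(0, sigma^2 t), E[exp(sigma*B_t)] = exp(sigma^2 t / 2); so E[X_t] = x_0 * exp((mu - sigma^2/2) t) * exp(sigma^2 t / 2) = x_0 * exp(mu t) = exp(3*t/2)/3.
Var(X_t) = E[X_t^2] - (E[X_t])^2 = x_0^2 * exp(2 mu t) * (exp(sigma^2 t) - 1) = (exp(16*t/9) - 1)*exp(3*t)/9.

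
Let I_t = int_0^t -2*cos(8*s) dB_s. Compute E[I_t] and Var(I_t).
E[I_t] = 0; Var(I_t) = 2*t + sin(8*t)*cos(8*t)/4

The Itô integral of a deterministic integrand f(s) has mean 0 because each increment f(s) * (B_{s+ds} - B_s) has mean 0. By the Itô isometry:
  Var( int_0^t f(s) dB_s ) = E[ (int_0^t f(s) dB_s)^2 ] = int_0^t f(s)^2 ds.
Here f(s) = -2*cos(8*s), so f(s)^2 = 4*cos(8*s)^2. Integrate:
  int_0^t (4*cos(8*s)^2) ds = 2*t + sin(8*t)*cos(8*t)/4.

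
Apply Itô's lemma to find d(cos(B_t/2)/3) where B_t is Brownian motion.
d(cos(B_t/2)/3) = (-cos(B_t/2)/24) dt + (-sin(B_t/2)/6) dB_t

Itô's formula for f(B_t) gives d f(B_t) = f'(B_t) dB_t + (1/2) f''(B_t) dt. Compute derivatives of f(x) = cos(x/2)/3:
  f'(x)  = -sin(x/2)/6
  f''(x) = -cos(x/2)/12
Substitute x = B_t and multiply the f'' term by 1/2:
  drift     = (1/2) * (-cos(x/2)/12) evaluated at B_t = -cos(B_t/2)/24
  diffusion = (-sin(x/2)/6) evaluated at B_t = -sin(B_t/2)/6
Therefore d(cos(B_t/2)/3) = (-cos(B_t/2)/24) dt + (-sin(B_t/2)/6) dB_t.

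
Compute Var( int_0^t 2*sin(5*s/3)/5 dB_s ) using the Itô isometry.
Var = 2*t/25 - 3*sin(10*t/3)/125

The Itô integral of a deterministic integrand f(s) has mean 0 because each increment f(s) * (B_{s+ds} - B_s) has mean 0. By the Itô isometry:
  Var( int_0^t f(s) dB_s ) = E[ (int_0^t f(s) dB_s)^2 ] = int_0^t f(s)^2 ds.
Here f(s) = 2*sin(5*s/3)/5, so f(s)^2 = 4*sin(5*s/3)^2/25. Integrate:
  int_0^t (4*sin(5*s/3)^2/25) ds = 2*t/25 - 3*sin(10*t/3)/125.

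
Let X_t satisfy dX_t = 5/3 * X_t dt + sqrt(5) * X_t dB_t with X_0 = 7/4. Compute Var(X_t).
Var(X_t) = 49*(exp(5*t) - 1)*exp(10*t/3)/16

For GBM dX = mu X dt + sigma X dB with X_0 = x_0, apply Itô to Y = log X: dY = (mu - sigma^2/2) dt + sigma dB, so Y_t = log(x_0) + (mu - sigma^2/2) t + sigma B_t and hence X_t = x_0 * exp((mu - sigma^2/2) t + sigma B_t).
With mu = 5/3, sigma = sqrt(5), x_0 = 7/4, this gives:
  X_t = 7/4 * exp((-5/6) * t + (sqrt(5)) * B_t).
Since sigma*B_t ~ Normal(0, sigma^2 t), E[exp(sigma*B_t)] = exp(sigma^2 t / 2); so E[X_t] = x_0 * exp((mu - sigma^2/2) t) * exp(sigma^2 t / 2) = x_0 * exp(mu t) = 7*exp(5*t/3)/4.
Var(X_t) = E[X_t^2] - (E[X_t])^2 = x_0^2 * exp(2 mu t) * (exp(sigma^2 t) - 1) = 49*(exp(5*t) - 1)*exp(10*t/3)/16.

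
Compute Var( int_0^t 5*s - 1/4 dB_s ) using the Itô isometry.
Var = t*(400*t^2 - 60*t + 3)/48

The Itô integral of a deterministic integrand f(s) has mean 0 because each increment f(s) * (B_{s+ds} - B_s) has mean 0. By the Itô isometry:
  Var( int_0^t f(s) dB_s ) = E[ (int_0^t f(s) dB_s)^2 ] = int_0^t f(s)^2 ds.
Here f(s) = 5*s - 1/4, so f(s)^2 = (20*s - 1)^2/16. Integrate:
  int_0^t ((20*s - 1)^2/16) ds = t*(400*t^2 - 60*t + 3)/48.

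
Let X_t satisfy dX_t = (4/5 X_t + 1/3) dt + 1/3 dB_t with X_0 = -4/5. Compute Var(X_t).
Var(X_t) = 5*exp(8*t/5)/72 - 5/72

The variance V(t) = Var(X_t) satisfies V'(t) = 2 a V(t) + c^2 with V(0) = 0 (drift coefficient is linear in X, diffusion is constant). With a = 4/5, c = 1/3, the solution is
  V(t) = (c^2 / (2 a)) * (exp(2 a t) - 1)
       = ((1/3)^2 / (2*(4/5))) * (exp((8/5) t) - 1)
       = 5*exp(8*t/5)/72 - 5/72.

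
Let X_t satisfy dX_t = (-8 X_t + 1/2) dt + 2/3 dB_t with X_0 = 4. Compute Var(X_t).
Var(X_t) = 1/36 - exp(-16*t)/36

The variance V(t) = Var(X_t) satisfies V'(t) = 2 a V(t) + c^2 with V(0) = 0 (drift coefficient is linear in X, diffusion is constant). With a = -8, c = 2/3, the solution is
  V(t) = (c^2 / (2 a)) * (exp(2 a t) - 1)
       = ((2/3)^2 / (2*(-8))) * (exp((-16) t) - 1)
       = 1/36 - exp(-16*t)/36.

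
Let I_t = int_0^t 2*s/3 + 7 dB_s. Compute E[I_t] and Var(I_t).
E[I_t] = 0; Var(I_t) = t*(4*t^2 + 126*t + 1323)/27

The Itô integral of a deterministic integrand f(s) has mean 0 because each increment f(s) * (B_{s+ds} - B_s) has mean 0. By the Itô isometry:
  Var( int_0^t f(s) dB_s ) = E[ (int_0^t f(s) dB_s)^2 ] = int_0^t f(s)^2 ds.
Here f(s) = 2*s/3 + 7, so f(s)^2 = (2*s + 21)^2/9. Integrate:
  int_0^t ((2*s + 21)^2/9) ds = t*(4*t^2 + 126*t + 1323)/27.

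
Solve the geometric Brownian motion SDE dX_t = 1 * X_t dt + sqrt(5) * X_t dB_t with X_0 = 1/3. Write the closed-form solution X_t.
X_t = 1/3 * exp((-3/2) * t + (sqrt(5)) * B_t)

For GBM dX = mu X dt + sigma X dB with X_0 = x_0, apply Itô to Y = log X: dY = (mu - sigma^2/2) dt + sigma dB, so Y_t = log(x_0) + (mu - sigma^2/2) t + sigma B_t and hence X_t = x_0 * exp((mu - sigma^2/2) t + sigma B_t).
With mu = 1, sigma = sqrt(5), x_0 = 1/3, this gives:
  X_t = 1/3 * exp((-3/2) * t + (sqrt(5)) * B_t).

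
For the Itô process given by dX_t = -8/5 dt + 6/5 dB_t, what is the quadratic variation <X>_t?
<X>_t = 36*t/25

For an Itô process dX_t = a(t) dt + b(t) dB_t, the quadratic variation is <X>_t = int_0^t b(s)^2 ds (the drift term does not contribute). Here b(s) = 6/5, so
  b(s)^2 = 36/25.
Integrating from 0 to t:
  <X>_t = int_0^t (36/25) ds = 36*t/25.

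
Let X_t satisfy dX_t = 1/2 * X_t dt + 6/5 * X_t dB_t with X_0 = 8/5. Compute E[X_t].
E[X_t] = 8*exp(t/2)/5

For GBM dX = mu X dt + sigma X dB with X_0 = x_0, apply Itô to Y = log X: dY = (mu - sigma^2/2) dt + sigma dB, so Y_t = log(x_0) + (mu - sigma^2/2) t + sigma B_t and hence X_t = x_0 * exp((mu - sigma^2/2) t + sigma B_t).
With mu = 1/2, sigma = 6/5, x_0 = 8/5, this gives:
  X_t = 8/5 * exp((-11/50) * t + (6/5) * B_t).
Since sigma*B_t ~ Normal(0, sigma^2 t), E[exp(sigma*B_t)] = exp(sigma^2 t / 2); so E[X_t] = x_0 * exp((mu - sigma^2/2) t) * exp(sigma^2 t / 2) = x_0 * exp(mu t) = 8*exp(t/2)/5.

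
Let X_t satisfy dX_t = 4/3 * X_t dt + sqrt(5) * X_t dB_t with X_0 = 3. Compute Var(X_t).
Var(X_t) = 9*(exp(5*t) - 1)*exp(8*t/3)

For GBM dX = mu X dt + sigma X dB with X_0 = x_0, apply Itô to Y = log X: dY = (mu - sigma^2/2) dt + sigma dB, so Y_t = log(x_0) + (mu - sigma^2/2) t + sigma B_t and hence X_t = x_0 * exp((mu - sigma^2/2) t + sigma B_t).
With mu = 4/3, sigma = sqrt(5), x_0 = 3, this gives:
  X_t = 3 * exp((-7/6) * t + (sqrt(5)) * B_t).
Since sigma*B_t ~ Normal(0, sigma^2 t), E[exp(sigma*B_t)] = exp(sigma^2 t / 2); so E[X_t] = x_0 * exp((mu - sigma^2/2) t) * exp(sigma^2 t / 2) = x_0 * exp(mu t) = 3*exp(4*t/3).
Var(X_t) = E[X_t^2] - (E[X_t])^2 = x_0^2 * exp(2 mu t) * (exp(sigma^2 t) - 1) = 9*(exp(5*t) - 1)*exp(8*t/3).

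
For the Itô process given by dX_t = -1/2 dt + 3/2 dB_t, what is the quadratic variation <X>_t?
<X>_t = 9*t/4

For an Itô process dX_t = a(t) dt + b(t) dB_t, the quadratic variation is <X>_t = int_0^t b(s)^2 ds (the drift term does not contribute). Here b(s) = 3/2, so
  b(s)^2 = 9/4.
Integrating from 0 to t:
  <X>_t = int_0^t (9/4) ds = 9*t/4.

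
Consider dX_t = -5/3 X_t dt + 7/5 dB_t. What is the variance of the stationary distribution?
lim Var(X_t) = 147/250

The OU SDE dX = -theta X dt + sigma dB admits the integrating factor exp(theta t): d(exp(theta t) X_t) = sigma exp(theta t) dB_t. Integrating from 0 to t gives X_t = x_0 * exp(-theta t) + sigma * int_0^t exp(-theta (t-s)) dB_s for any initial x_0. The Itô integral has variance (by the Itô isometry) sigma^2 * int_0^t exp(-2 theta (t - s)) ds = sigma^2 * (1 - exp(-2 theta t)) / (2 theta), independent of x_0.
With theta = 5/3, sigma = 7/5:
  Var(X_t) = (7/5)^2 * (1 - exp(-2*5/3 t)) / (2 * 5/3) = 147/250 - 147*exp(-10*t/3)/250.
As t -> infinity, exp(-2*5/3 t) -> 0, so the stationary variance is sigma^2 / (2 theta) = 147/250.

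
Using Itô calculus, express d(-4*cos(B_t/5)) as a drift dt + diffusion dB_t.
d(-4*cos(B_t/5)) = (2*cos(B_t/5)/25) dt + (4*sin(B_t/5)/5) dB_t

Itô's formula for f(B_t) gives d f(B_t) = f'(B_t) dB_t + (1/2) f''(B_t) dt. Compute derivatives of f(x) = -4*cos(x/5):
  f'(x)  = 4*sin(x/5)/5
  f''(x) = 4*cos(x/5)/25
Substitute x = B_t and multiply the f'' term by 1/2:
  drift     = (1/2) * (4*cos(x/5)/25) evaluated at B_t = 2*cos(B_t/5)/25
  diffusion = (4*sin(x/5)/5) evaluated at B_t = 4*sin(B_t/5)/5
Therefore d(-4*cos(B_t/5)) = (2*cos(B_t/5)/25) dt + (4*sin(B_t/5)/5) dB_t.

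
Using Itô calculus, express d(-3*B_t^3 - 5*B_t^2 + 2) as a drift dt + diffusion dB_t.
d(-3*B_t^3 - 5*B_t^2 + 2) = (-9*B_t - 5) dt + (B_t*(-9*B_t - 10)) dB_t

Itô's formula for f(B_t) gives d f(B_t) = f'(B_t) dB_t + (1/2) f''(B_t) dt. Compute derivatives of f(x) = -3*x^3 - 5*x^2 + 2:
  f'(x)  = x*(-9*x - 10)
  f''(x) = -18*x - 10
Substitute x = B_t and multiply the f'' term by 1/2:
  drift     = (1/2) * (-18*x - 10) evaluated at B_t = -9*B_t - 5
  diffusion = (x*(-9*x - 10)) evaluated at B_t = B_t*(-9*B_t - 10)
Therefore d(-3*B_t^3 - 5*B_t^2 + 2) = (-9*B_t - 5) dt + (B_t*(-9*B_t - 10)) dB_t.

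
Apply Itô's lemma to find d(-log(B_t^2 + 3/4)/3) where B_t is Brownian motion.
d(-log(B_t^2 + 3/4)/3) = (4*(4*B_t^2 - 3)/(3*(4*B_t^2 + 3)^2)) dt + (-8*B_t/(12*B_t^2 + 9)) dB_t

Itô's formula for f(B_t) gives d f(B_t) = f'(B_t) dB_t + (1/2) f''(B_t) dt. Compute derivatives of f(x) = -log(x^2 + 3/4)/3:
  f'(x)  = -8*x/(12*x^2 + 9)
  f''(x) = 8*(4*x^2 - 3)/(3*(4*x^2 + 3)^2)
Substitute x = B_t and multiply the f'' term by 1/2:
  drift     = (1/2) * (8*(4*x^2 - 3)/(3*(4*x^2 + 3)^2)) evaluated at B_t = 4*(4*B_t^2 - 3)/(3*(4*B_t^2 + 3)^2)
  diffusion = (-8*x/(12*x^2 + 9)) evaluated at B_t = -8*B_t/(12*B_t^2 + 9)
Therefore d(-log(B_t^2 + 3/4)/3) = (4*(4*B_t^2 - 3)/(3*(4*B_t^2 + 3)^2)) dt + (-8*B_t/(12*B_t^2 + 9)) dB_t.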